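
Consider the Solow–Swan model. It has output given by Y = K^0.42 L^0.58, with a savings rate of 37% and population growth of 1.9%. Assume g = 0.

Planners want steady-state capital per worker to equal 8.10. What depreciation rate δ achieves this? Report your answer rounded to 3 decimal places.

δ ≈ 0.091

Steady state requires s·f(k) = (n + δ)·k, i.e. s·k^α = (n + δ)·k.
So s / (n + δ) = (k*)^(1−α) = 8.10^0.58 = 3.3645.
Therefore n + δ = s / 3.3645 = 0.37 / 3.3645 = 0.1100, so δ = 0.1100 − 0.019 = 0.0910.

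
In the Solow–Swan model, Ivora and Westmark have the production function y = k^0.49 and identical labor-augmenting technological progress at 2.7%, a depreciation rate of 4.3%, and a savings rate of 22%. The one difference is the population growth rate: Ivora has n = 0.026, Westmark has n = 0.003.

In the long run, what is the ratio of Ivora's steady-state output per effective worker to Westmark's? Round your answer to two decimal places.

Steady-state y* = [s/(n + g + δ)]^(α/(1−α)), so the ratio is [ (s_I/(n + g + δ)_I) / (s_W/(n + g + δ)_W) ]^0.9608.
s_I/(n + g + δ)_I = 0.22/0.096 = 2.2917; s_W/(n + g + δ)_W = 0.22/0.073 = 3.0137.
Ratio = (2.2917/3.0137)^0.9608 = 0.7604^0.9608 ≈ 0.7686

ratio ≈ 0.77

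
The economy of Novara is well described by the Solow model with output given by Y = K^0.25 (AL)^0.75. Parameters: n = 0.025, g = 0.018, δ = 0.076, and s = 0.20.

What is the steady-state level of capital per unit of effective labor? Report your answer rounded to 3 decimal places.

In steady state, investment equals break-even investment: s·k^α = (n + g + δ)·k.
Rearranging, k^(1−α) = s / (n + g + δ).
k^0.75 = 0.20 / (0.025 + 0.018 + 0.076) = 0.20 / 0.119 = 1.6807
k* = 1.6807^(1/0.75) ≈ 1.9983

k* ≈ 1.998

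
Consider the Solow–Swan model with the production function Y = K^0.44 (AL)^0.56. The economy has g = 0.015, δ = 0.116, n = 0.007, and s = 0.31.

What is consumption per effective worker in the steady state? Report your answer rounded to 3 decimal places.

Steady state requires s·f(k) = (n + g + δ)·k, i.e. s·k^α = (n + g + δ)·k.
Dividing both sides by k: k^(1−α) = s / (n + g + δ).
k^0.56 = 0.31 / (0.007 + 0.015 + 0.116) = 0.31 / 0.138 = 2.2464
k* = 2.2464^(1/0.56) ≈ 4.2428
y* = (k*)^α = 4.2428^0.44 ≈ 1.8887
c* = (1 − s)·y* = (1 − 0.31) × 1.8887 ≈ 1.3032

c* ≈ 1.303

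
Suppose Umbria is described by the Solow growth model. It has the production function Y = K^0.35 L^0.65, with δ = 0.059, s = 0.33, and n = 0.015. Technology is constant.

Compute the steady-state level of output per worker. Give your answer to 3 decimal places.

Steady state requires s·f(k) = (n + δ)·k, i.e. s·k^α = (n + δ)·k.
Dividing both sides by k: k^(1−α) = s / (n + δ).
k^0.65 = 0.33 / (0.015 + 0.059) = 0.33 / 0.074 = 4.4595
k* = 4.4595^(1/0.65) ≈ 9.9747
y* = (k*)^α = 9.9747^0.35 ≈ 2.2367

y* ≈ 2.237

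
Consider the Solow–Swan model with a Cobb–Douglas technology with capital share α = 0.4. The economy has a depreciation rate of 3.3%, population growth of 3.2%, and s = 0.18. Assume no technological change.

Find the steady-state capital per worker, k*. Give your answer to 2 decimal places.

k* ≈ 5.46

At the steady state, Δk = 0, so s·k^α = (n + δ)·k.
Dividing both sides by k: k^(1−α) = s / (n + δ).
k^0.6 = 0.18 / (0.032 + 0.033) = 0.18 / 0.065 = 2.7692
k* = 2.7692^(1/0.6) ≈ 5.4608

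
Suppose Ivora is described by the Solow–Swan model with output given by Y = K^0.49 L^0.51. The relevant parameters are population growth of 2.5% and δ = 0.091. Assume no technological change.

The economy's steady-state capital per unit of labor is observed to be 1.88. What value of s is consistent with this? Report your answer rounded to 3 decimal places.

At the steady state, Δk = 0, so s·k^α = (n + δ)·k.
So s / (n + δ) = (k*)^(1−α) = 1.88^0.51 = 1.3798.
Therefore s = 1.3798 × (n + δ) = 1.3798 × 0.116 = 0.1601.

s ≈ 0.160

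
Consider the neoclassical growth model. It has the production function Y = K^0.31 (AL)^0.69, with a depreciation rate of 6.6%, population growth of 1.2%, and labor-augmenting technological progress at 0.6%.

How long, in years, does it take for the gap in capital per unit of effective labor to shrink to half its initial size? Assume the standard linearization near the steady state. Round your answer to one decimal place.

Near the steady state the convergence rate is λ = (1 − α)(n + g + δ).
λ = (1 − 0.31) × 0.084 = 0.69 × 0.084 = 0.05796
Half-life = ln 2 / λ = 0.6931 / 0.05796 ≈ 11.96 years

t_½ ≈ 12.0 years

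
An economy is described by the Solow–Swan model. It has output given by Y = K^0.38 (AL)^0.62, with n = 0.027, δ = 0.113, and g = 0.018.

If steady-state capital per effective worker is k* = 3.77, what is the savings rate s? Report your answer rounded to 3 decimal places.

In steady state, investment equals break-even investment: s·k^α = (n + g + δ)·k.
So s / (n + g + δ) = (k*)^(1−α) = 3.77^0.62 = 2.2768.
Therefore s = 2.2768 × (n + g + δ) = 2.2768 × 0.158 = 0.3597.

s ≈ 0.360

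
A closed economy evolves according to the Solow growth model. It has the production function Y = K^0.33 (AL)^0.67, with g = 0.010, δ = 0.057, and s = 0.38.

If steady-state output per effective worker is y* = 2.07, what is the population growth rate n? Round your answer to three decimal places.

In steady state, investment equals break-even investment: s·k^α = (n + g + δ)·k.
Since y* = [s/(n + g + δ)]^(α/(1−α)), we have s/(n + g + δ) = (y*)^((1−α)/α) = 2.07^2.0303 = 4.3804.
Therefore n + g + δ = s / 4.3804 = 0.38 / 4.3804 = 0.0868, so n = 0.0868 − 0.067 = 0.0198.

n ≈ 0.020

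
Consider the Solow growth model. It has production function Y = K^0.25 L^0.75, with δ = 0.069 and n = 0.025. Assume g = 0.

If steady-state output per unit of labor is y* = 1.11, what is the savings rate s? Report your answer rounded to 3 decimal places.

At the steady state, Δk = 0, so s·k^α = (n + δ)·k.
Since y* = [s/(n + δ)]^(α/(1−α)), we have s/(n + δ) = (y*)^((1−α)/α) = 1.11^3 = 1.3676.
Therefore s = 1.3676 × (n + δ) = 1.3676 × 0.094 = 0.1286.

s ≈ 0.129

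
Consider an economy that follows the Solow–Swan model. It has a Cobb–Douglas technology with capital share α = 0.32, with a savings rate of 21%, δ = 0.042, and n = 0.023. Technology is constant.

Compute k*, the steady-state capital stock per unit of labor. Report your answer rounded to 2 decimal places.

k* = 5.61

In steady state, investment equals break-even investment: s·k^α = (n + δ)·k.
Dividing both sides by k: k^(1−α) = s / (n + δ).
k^0.68 = 0.21 / (0.023 + 0.042) = 0.21 / 0.065 = 3.2308
k* = 3.2308^(1/0.68) ≈ 5.6103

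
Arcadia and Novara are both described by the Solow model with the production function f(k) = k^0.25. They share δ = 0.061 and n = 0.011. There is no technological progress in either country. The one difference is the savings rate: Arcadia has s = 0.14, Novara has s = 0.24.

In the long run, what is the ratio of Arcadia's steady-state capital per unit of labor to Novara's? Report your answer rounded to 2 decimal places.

Steady-state k* = [s/(n + δ)]^(1/(1−α)), so the ratio is [ (s_A/(n + δ)_A) / (s_N/(n + δ)_N) ]^1.3333.
s_A/(n + δ)_A = 0.14/0.072 = 1.9444; s_N/(n + δ)_N = 0.24/0.072 = 3.3333.
Ratio = (1.9444/3.3333)^1.3333 = 0.5833^1.3333 ≈ 0.4874

ratio ≈ 0.49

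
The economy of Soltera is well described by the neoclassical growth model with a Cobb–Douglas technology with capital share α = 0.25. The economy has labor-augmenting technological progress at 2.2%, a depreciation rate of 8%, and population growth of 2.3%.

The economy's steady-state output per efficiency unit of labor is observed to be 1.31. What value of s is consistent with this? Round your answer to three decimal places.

In steady state, investment equals break-even investment: s·k^α = (n + g + δ)·k.
Since y* = [s/(n + g + δ)]^(α/(1−α)), we have s/(n + g + δ) = (y*)^((1−α)/α) = 1.31^3 = 2.2481.
Therefore s = 2.2481 × (n + g + δ) = 2.2481 × 0.125 = 0.2810.

s ≈ 0.281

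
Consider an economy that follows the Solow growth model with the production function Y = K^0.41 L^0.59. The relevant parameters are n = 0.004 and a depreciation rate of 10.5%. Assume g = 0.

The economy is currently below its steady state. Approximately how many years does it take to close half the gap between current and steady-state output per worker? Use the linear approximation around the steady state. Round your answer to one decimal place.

Near the steady state the convergence rate is λ = (1 − α)(n + δ).
λ = (1 − 0.41) × 0.109 = 0.59 × 0.109 = 0.06431
Half-life = ln 2 / λ = 0.6931 / 0.06431 ≈ 10.78 years

t_½ ≈ 10.8 years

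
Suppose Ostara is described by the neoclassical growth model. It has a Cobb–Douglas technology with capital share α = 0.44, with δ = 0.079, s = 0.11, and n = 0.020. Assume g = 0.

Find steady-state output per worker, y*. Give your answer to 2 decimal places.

At the steady state, Δk = 0, so s·k^α = (n + δ)·k.
Rearranging, k^(1−α) = s / (n + δ).
k^0.56 = 0.11 / (0.020 + 0.079) = 0.11 / 0.099 = 1.1111
k* = 1.1111^(1/0.56) ≈ 1.2070
y* = (k*)^α = 1.2070^0.44 ≈ 1.0863

y* ≈ 1.09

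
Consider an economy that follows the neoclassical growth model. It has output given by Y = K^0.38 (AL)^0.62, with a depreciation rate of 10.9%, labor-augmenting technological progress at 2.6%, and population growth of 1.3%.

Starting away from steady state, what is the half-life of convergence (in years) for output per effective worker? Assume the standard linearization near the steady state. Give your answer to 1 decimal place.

Near the steady state the convergence rate is λ = (1 − α)(n + g + δ).
λ = (1 − 0.38) × 0.148 = 0.62 × 0.148 = 0.09176
Half-life = ln 2 / λ = 0.6931 / 0.09176 ≈ 7.55 years

about 7.6 years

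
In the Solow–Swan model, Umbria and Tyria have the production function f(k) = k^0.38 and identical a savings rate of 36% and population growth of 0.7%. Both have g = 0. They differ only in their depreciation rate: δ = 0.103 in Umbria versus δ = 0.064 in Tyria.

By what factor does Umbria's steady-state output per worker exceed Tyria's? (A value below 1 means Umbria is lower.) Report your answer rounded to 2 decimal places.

ratio ≈ 0.76

Steady-state y* = [s/(n + δ)]^(α/(1−α)), so the ratio is [ (s_U/(n + δ)_U) / (s_T/(n + δ)_T) ]^0.6129.
s_U/(n + δ)_U = 0.36/0.110 = 3.2727; s_T/(n + δ)_T = 0.36/0.071 = 5.0704.
Ratio = (3.2727/5.0704)^0.6129 = 0.6455^0.6129 ≈ 0.7647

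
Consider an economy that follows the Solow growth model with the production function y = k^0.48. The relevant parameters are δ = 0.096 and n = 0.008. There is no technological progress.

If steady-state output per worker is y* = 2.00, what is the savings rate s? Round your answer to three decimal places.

s ≈ 0.220

At the steady state, Δk = 0, so s·k^α = (n + δ)·k.
Since y* = [s/(n + δ)]^(α/(1−α)), we have s/(n + δ) = (y*)^((1−α)/α) = 2.00^1.0833 = 2.1189.
Therefore s = 2.1189 × (n + δ) = 2.1189 × 0.104 = 0.2204.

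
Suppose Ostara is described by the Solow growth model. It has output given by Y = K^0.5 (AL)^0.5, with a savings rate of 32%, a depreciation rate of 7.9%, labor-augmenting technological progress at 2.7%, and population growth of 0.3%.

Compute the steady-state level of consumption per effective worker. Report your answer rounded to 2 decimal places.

c* ≈ 2.00

Steady state requires s·f(k) = (n + g + δ)·k, i.e. s·k^α = (n + g + δ)·k.
Dividing both sides by k: k^(1−α) = s / (n + g + δ).
k^0.5 = 0.32 / (0.003 + 0.027 + 0.079) = 0.32 / 0.109 = 2.9358
k* = 2.9358^(1/0.5) ≈ 8.6189
y* = (k*)^α = 8.6189^0.5 ≈ 2.9358
c* = (1 − s)·y* = (1 − 0.32) × 2.9358 ≈ 1.9963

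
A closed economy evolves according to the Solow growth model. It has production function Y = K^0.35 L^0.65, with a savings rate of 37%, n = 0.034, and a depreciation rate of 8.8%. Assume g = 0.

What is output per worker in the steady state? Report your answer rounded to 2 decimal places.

In steady state, investment equals break-even investment: s·k^α = (n + δ)·k.
Dividing both sides by k: k^(1−α) = s / (n + δ).
k^0.65 = 0.37 / (0.034 + 0.088) = 0.37 / 0.122 = 3.0328
k* = 3.0328^(1/0.65) ≈ 5.5119
y* = (k*)^α = 5.5119^0.35 ≈ 1.8174

y* ≈ 1.82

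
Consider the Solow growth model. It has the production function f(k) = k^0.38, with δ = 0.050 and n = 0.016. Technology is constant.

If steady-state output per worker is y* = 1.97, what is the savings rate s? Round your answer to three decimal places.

s ≈ 0.200

At the steady state, Δk = 0, so s·k^α = (n + δ)·k.
Since y* = [s/(n + δ)]^(α/(1−α)), we have s/(n + δ) = (y*)^((1−α)/α) = 1.97^1.6316 = 3.0231.
Therefore s = 3.0231 × (n + δ) = 3.0231 × 0.066 = 0.1995.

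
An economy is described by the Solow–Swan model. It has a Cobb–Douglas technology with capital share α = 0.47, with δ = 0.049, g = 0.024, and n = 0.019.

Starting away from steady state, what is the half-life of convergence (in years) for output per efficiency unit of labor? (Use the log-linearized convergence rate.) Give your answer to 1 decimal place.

Near the steady state the convergence rate is λ = (1 − α)(n + g + δ).
λ = (1 − 0.47) × 0.092 = 0.53 × 0.092 = 0.04876
Half-life = ln 2 / λ = 0.6931 / 0.04876 ≈ 14.21 years

about 14.2 years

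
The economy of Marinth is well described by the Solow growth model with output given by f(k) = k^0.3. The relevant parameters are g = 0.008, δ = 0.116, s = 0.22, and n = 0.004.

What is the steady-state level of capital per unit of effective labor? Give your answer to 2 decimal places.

k* ≈ 2.17

Steady state requires s·f(k) = (n + g + δ)·k, i.e. s·k^α = (n + g + δ)·k.
Dividing both sides by k: k^(1−α) = s / (n + g + δ).
k^0.7 = 0.22 / (0.004 + 0.008 + 0.116) = 0.22 / 0.128 = 1.7188
k* = 1.7188^(1/0.7) ≈ 2.1679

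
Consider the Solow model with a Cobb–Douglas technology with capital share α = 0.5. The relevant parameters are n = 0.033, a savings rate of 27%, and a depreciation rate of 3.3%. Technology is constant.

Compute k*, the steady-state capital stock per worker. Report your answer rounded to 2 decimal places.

k* = 16.74

In steady state, investment equals break-even investment: s·k^α = (n + δ)·k.
Rearranging, k^(1−α) = s / (n + δ).
k^0.5 = 0.27 / (0.033 + 0.033) = 0.27 / 0.066 = 4.0909
k* = 4.0909^(1/0.5) ≈ 16.7355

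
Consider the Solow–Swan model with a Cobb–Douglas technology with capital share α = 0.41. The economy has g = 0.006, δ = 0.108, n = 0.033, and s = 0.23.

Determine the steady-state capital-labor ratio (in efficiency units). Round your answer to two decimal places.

Steady state requires s·f(k) = (n + g + δ)·k, i.e. s·k^α = (n + g + δ)·k.
Rearranging, k^(1−α) = s / (n + g + δ).
k^0.59 = 0.23 / (0.033 + 0.006 + 0.108) = 0.23 / 0.147 = 1.5646
k* = 1.5646^(1/0.59) ≈ 2.1355

k* = 2.14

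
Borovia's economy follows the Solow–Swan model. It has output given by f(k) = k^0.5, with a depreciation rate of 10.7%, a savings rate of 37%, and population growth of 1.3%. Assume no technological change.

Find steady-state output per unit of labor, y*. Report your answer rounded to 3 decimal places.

y* ≈ 3.083

At the steady state, Δk = 0, so s·k^α = (n + δ)·k.
Rearranging, k^(1−α) = s / (n + δ).
k^0.5 = 0.37 / (0.013 + 0.107) = 0.37 / 0.120 = 3.0833
k* = 3.0833^(1/0.5) ≈ 9.5067
y* = (k*)^α = 9.5067^0.5 ≈ 3.0833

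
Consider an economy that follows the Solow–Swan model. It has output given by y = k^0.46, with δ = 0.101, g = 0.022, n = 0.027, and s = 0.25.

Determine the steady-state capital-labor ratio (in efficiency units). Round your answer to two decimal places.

k* = 2.58

Steady state requires s·f(k) = (n + g + δ)·k, i.e. s·k^α = (n + g + δ)·k.
Rearranging, k^(1−α) = s / (n + g + δ).
k^0.54 = 0.25 / (0.027 + 0.022 + 0.101) = 0.25 / 0.150 = 1.6667
k* = 1.6667^(1/0.54) ≈ 2.5754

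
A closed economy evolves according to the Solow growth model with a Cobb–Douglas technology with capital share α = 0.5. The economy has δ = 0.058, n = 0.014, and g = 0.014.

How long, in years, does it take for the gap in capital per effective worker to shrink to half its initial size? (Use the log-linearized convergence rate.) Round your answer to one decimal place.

half-life ≈ 16.1 years

Near the steady state the convergence rate is λ = (1 − α)(n + g + δ).
λ = (1 − 0.5) × 0.086 = 0.5 × 0.086 = 0.0430
Half-life = ln 2 / λ = 0.6931 / 0.0430 ≈ 16.12 years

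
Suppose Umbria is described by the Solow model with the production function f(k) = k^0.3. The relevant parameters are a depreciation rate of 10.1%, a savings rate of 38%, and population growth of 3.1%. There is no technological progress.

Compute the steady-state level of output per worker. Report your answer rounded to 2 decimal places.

y* ≈ 1.57

Steady state requires s·f(k) = (n + δ)·k, i.e. s·k^α = (n + δ)·k.
Rearranging, k^(1−α) = s / (n + δ).
k^0.7 = 0.38 / (0.031 + 0.101) = 0.38 / 0.132 = 2.8788
k* = 2.8788^(1/0.7) ≈ 4.5291
y* = (k*)^α = 4.5291^0.3 ≈ 1.5733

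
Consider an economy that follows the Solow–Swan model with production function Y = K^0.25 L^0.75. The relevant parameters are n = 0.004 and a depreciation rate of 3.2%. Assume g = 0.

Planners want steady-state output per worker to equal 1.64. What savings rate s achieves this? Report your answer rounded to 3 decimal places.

At the steady state, Δk = 0, so s·k^α = (n + δ)·k.
Since y* = [s/(n + δ)]^(α/(1−α)), we have s/(n + δ) = (y*)^((1−α)/α) = 1.64^3 = 4.4109.
Therefore s = 4.4109 × (n + δ) = 4.4109 × 0.036 = 0.1588.

s ≈ 0.159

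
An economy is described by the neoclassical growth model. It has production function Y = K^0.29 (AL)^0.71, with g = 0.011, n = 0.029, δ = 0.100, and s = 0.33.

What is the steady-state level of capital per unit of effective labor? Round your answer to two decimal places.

k* = 3.35

Steady state requires s·f(k) = (n + g + δ)·k, i.e. s·k^α = (n + g + δ)·k.
Dividing both sides by k: k^(1−α) = s / (n + g + δ).
k^0.71 = 0.33 / (0.029 + 0.011 + 0.100) = 0.33 / 0.140 = 2.3571
k* = 2.3571^(1/0.71) ≈ 3.3456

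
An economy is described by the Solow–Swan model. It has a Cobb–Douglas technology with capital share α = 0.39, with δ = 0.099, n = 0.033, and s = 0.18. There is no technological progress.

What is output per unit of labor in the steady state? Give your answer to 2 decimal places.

In steady state, investment equals break-even investment: s·k^α = (n + δ)·k.
Dividing both sides by k: k^(1−α) = s / (n + δ).
k^0.61 = 0.18 / (0.033 + 0.099) = 0.18 / 0.132 = 1.3636
k* = 1.3636^(1/0.61) ≈ 1.6626
y* = (k*)^α = 1.6626^0.39 ≈ 1.2193

y* = 1.22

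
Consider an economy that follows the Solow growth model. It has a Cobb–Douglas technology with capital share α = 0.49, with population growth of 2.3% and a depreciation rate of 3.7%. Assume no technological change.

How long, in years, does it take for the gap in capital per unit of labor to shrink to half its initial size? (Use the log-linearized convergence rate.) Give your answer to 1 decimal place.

Near the steady state the convergence rate is λ = (1 − α)(n + δ).
λ = (1 − 0.49) × 0.060 = 0.51 × 0.060 = 0.0306
Half-life = ln 2 / λ = 0.6931 / 0.0306 ≈ 22.65 years

half-life ≈ 22.7 years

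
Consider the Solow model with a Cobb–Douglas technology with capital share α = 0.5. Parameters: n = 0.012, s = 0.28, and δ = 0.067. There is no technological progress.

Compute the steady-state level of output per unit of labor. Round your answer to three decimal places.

At the steady state, Δk = 0, so s·k^α = (n + δ)·k.
Rearranging, k^(1−α) = s / (n + δ).
k^0.5 = 0.28 / (0.012 + 0.067) = 0.28 / 0.079 = 3.5443
k* = 3.5443^(1/0.5) ≈ 12.5621
y* = (k*)^α = 12.5621^0.5 ≈ 3.5443

y* ≈ 3.544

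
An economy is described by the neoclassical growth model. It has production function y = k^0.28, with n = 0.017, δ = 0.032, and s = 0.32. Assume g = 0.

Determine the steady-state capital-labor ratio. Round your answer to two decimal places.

k* = 13.55

Steady state requires s·f(k) = (n + δ)·k, i.e. s·k^α = (n + δ)·k.
Dividing both sides by k: k^(1−α) = s / (n + δ).
k^0.72 = 0.32 / (0.017 + 0.032) = 0.32 / 0.049 = 6.5306
k* = 6.5306^(1/0.72) ≈ 13.5481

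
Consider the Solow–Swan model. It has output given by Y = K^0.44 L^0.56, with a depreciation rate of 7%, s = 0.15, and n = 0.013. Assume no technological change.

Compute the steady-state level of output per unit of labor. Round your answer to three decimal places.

y* ≈ 1.592

Steady state requires s·f(k) = (n + δ)·k, i.e. s·k^α = (n + δ)·k.
Dividing both sides by k: k^(1−α) = s / (n + δ).
k^0.56 = 0.15 / (0.013 + 0.070) = 0.15 / 0.083 = 1.8072
k* = 1.8072^(1/0.56) ≈ 2.8770
y* = (k*)^α = 2.8770^0.44 ≈ 1.5920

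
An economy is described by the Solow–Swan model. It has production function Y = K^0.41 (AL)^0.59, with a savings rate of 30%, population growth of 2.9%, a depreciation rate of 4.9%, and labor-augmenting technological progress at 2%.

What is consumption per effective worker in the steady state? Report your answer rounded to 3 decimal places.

c* = 1.523

In steady state, investment equals break-even investment: s·k^α = (n + g + δ)·k.
Dividing both sides by k: k^(1−α) = s / (n + g + δ).
k^0.59 = 0.30 / (0.029 + 0.020 + 0.049) = 0.30 / 0.098 = 3.0612
k* = 3.0612^(1/0.59) ≈ 6.6611
y* = (k*)^α = 6.6611^0.41 ≈ 2.1760
c* = (1 − s)·y* = (1 − 0.30) × 2.1760 ≈ 1.5232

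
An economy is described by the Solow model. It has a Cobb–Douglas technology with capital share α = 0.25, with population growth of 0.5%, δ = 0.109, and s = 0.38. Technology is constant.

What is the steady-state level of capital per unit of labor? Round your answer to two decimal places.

k* ≈ 4.98

Steady state requires s·f(k) = (n + δ)·k, i.e. s·k^α = (n + δ)·k.
Dividing both sides by k: k^(1−α) = s / (n + δ).
k^0.75 = 0.38 / (0.005 + 0.109) = 0.38 / 0.114 = 3.3333
k* = 3.3333^(1/0.75) ≈ 4.9793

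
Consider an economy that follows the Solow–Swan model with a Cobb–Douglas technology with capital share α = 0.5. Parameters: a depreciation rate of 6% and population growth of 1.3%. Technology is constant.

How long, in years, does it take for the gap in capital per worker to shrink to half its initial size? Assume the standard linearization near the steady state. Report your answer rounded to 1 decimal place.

t_½ ≈ 19.0 years

Near the steady state the convergence rate is λ = (1 − α)(n + δ).
λ = (1 − 0.5) × 0.073 = 0.5 × 0.073 = 0.0365
Half-life = ln 2 / λ = 0.6931 / 0.0365 ≈ 18.99 years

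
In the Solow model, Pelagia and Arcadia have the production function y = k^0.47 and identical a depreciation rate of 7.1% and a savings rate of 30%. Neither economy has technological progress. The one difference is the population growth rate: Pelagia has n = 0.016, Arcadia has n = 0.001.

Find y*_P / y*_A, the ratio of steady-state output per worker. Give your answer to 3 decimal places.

ratio ≈ 0.846

Steady-state y* = [s/(n + δ)]^(α/(1−α)), so the ratio is [ (s_P/(n + δ)_P) / (s_A/(n + δ)_A) ]^0.8868.
s_P/(n + δ)_P = 0.30/0.087 = 3.4483; s_A/(n + δ)_A = 0.30/0.072 = 4.1667.
Ratio = (3.4483/4.1667)^0.8868 = 0.8276^0.8868 ≈ 0.8455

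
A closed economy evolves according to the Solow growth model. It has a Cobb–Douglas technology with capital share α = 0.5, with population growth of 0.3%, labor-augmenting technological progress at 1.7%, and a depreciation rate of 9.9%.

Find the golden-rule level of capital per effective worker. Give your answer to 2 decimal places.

k_gold ≈ 17.65

The golden rule sets f'(k) = n + g + δ, i.e. α·k^(α−1) = n + g + δ.
So k^(1−α) = α / (n + g + δ) = 0.5 / 0.119 = 4.2017.
k_gold = 4.2017^(1/0.5) ≈ 17.6543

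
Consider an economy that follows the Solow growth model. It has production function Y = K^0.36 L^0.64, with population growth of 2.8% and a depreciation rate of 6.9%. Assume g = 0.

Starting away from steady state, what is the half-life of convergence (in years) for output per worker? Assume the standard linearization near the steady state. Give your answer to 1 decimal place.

half-life ≈ 11.2 years

Near the steady state the convergence rate is λ = (1 − α)(n + δ).
λ = (1 − 0.36) × 0.097 = 0.64 × 0.097 = 0.06208
Half-life = ln 2 / λ = 0.6931 / 0.06208 ≈ 11.16 years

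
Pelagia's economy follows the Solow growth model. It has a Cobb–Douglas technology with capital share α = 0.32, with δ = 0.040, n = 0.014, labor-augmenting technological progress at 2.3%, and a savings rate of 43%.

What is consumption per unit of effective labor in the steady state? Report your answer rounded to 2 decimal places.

c* ≈ 1.28

In steady state, investment equals break-even investment: s·k^α = (n + g + δ)·k.
Dividing both sides by k: k^(1−α) = s / (n + g + δ).
k^0.68 = 0.43 / (0.014 + 0.023 + 0.040) = 0.43 / 0.077 = 5.5844
k* = 5.5844^(1/0.68) ≈ 12.5457
y* = (k*)^α = 12.5457^0.32 ≈ 2.2466
c* = (1 − s)·y* = (1 − 0.43) × 2.2466 ≈ 1.2806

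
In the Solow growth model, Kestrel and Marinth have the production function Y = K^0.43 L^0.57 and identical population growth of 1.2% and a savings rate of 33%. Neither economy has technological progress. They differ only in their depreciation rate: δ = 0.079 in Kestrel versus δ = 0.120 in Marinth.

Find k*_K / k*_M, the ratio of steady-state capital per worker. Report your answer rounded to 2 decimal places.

k*_K / k*_M ≈ 1.92

Steady-state k* = [s/(n + δ)]^(1/(1−α)), so the ratio is [ (s_K/(n + δ)_K) / (s_M/(n + δ)_M) ]^1.7544.
s_K/(n + δ)_K = 0.33/0.091 = 3.6264; s_M/(n + δ)_M = 0.33/0.132 = 2.5000.
Ratio = (3.6264/2.5000)^1.7544 = 1.4506^1.7544 ≈ 1.9205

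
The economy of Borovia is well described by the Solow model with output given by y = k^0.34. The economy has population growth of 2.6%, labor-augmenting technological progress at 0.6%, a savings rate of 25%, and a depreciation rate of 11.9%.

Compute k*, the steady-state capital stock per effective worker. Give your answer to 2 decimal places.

k* ≈ 2.15

In steady state, investment equals break-even investment: s·k^α = (n + g + δ)·k.
Rearranging, k^(1−α) = s / (n + g + δ).
k^0.66 = 0.25 / (0.026 + 0.006 + 0.119) = 0.25 / 0.151 = 1.6556
k* = 1.6556^(1/0.66) ≈ 2.1466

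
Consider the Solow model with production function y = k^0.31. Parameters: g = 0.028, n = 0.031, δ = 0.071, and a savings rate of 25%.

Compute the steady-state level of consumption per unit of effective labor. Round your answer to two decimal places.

In steady state, investment equals break-even investment: s·k^α = (n + g + δ)·k.
Rearranging, k^(1−α) = s / (n + g + δ).
k^0.69 = 0.25 / (0.031 + 0.028 + 0.071) = 0.25 / 0.130 = 1.9231
k* = 1.9231^(1/0.69) ≈ 2.5799
y* = (k*)^α = 2.5799^0.31 ≈ 1.3415
c* = (1 − s)·y* = (1 − 0.25) × 1.3415 ≈ 1.0061

c* = 1.01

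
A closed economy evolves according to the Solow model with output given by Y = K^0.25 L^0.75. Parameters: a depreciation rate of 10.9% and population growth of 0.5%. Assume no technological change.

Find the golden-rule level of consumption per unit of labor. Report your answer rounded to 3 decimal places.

At the golden rule, f'(k) = n + δ, so α·k^(α−1) = n + δ and k_gold = (α/(n + δ))^(1/(1−α)).
k_gold = (0.25/0.114)^(1/0.75) = 2.1930^1.3333 ≈ 2.8491
c_gold = f(k_gold) − (n + δ)·k_gold = 1.2992 − 0.114×2.8491 ≈ 0.9744

c_gold ≈ 0.974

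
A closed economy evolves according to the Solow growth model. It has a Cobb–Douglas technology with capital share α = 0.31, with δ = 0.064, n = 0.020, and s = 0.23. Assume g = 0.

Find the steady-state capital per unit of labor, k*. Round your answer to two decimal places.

Steady state requires s·f(k) = (n + δ)·k, i.e. s·k^α = (n + δ)·k.
Dividing both sides by k: k^(1−α) = s / (n + δ).
k^0.69 = 0.23 / (0.020 + 0.064) = 0.23 / 0.084 = 2.7381
k* = 2.7381^(1/0.69) ≈ 4.3051

k* = 4.31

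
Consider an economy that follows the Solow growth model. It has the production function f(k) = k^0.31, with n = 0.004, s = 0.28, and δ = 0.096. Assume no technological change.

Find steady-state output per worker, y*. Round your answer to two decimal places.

In steady state, investment equals break-even investment: s·k^α = (n + δ)·k.
Dividing both sides by k: k^(1−α) = s / (n + δ).
k^0.69 = 0.28 / (0.004 + 0.096) = 0.28 / 0.100 = 2.8000
k* = 2.8000^(1/0.69) ≈ 4.4469
y* = (k*)^α = 4.4469^0.31 ≈ 1.5882

y* = 1.59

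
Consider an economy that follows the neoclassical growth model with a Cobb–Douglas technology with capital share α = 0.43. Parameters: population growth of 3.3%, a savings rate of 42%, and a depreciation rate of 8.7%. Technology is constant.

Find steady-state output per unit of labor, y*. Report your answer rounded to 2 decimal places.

y* ≈ 2.57

In steady state, investment equals break-even investment: s·k^α = (n + δ)·k.
Dividing both sides by k: k^(1−α) = s / (n + δ).
k^0.57 = 0.42 / (0.033 + 0.087) = 0.42 / 0.120 = 3.5000
k* = 3.5000^(1/0.57) ≈ 9.0054
y* = (k*)^α = 9.0054^0.43 ≈ 2.5730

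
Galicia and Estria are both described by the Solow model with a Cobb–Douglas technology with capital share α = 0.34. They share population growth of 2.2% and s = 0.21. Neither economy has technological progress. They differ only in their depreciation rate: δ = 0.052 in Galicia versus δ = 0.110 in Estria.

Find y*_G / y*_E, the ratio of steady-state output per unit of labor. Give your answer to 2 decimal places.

Steady-state y* = [s/(n + δ)]^(α/(1−α)), so the ratio is [ (s_G/(n + δ)_G) / (s_E/(n + δ)_E) ]^0.5152.
s_G/(n + δ)_G = 0.21/0.074 = 2.8378; s_E/(n + δ)_E = 0.21/0.132 = 1.5909.
Ratio = (2.8378/1.5909)^0.5152 = 1.7838^0.5152 ≈ 1.3474

ratio ≈ 1.35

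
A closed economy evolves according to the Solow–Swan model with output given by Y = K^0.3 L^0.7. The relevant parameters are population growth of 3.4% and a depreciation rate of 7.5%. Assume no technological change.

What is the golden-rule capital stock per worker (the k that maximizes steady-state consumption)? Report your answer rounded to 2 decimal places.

k_gold ≈ 4.25

The golden rule sets f'(k) = n + δ, i.e. α·k^(α−1) = n + δ.
So k^(1−α) = α / (n + δ) = 0.3 / 0.109 = 2.7523.
k_gold = 2.7523^(1/0.7) ≈ 4.2475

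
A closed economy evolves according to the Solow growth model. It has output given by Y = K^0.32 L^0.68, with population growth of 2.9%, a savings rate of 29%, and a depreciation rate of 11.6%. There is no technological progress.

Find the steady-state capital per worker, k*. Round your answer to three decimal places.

In steady state, investment equals break-even investment: s·k^α = (n + δ)·k.
Dividing both sides by k: k^(1−α) = s / (n + δ).
k^0.68 = 0.29 / (0.029 + 0.116) = 0.29 / 0.145 = 2.0000
k* = 2.0000^(1/0.68) ≈ 2.7713

k* ≈ 2.771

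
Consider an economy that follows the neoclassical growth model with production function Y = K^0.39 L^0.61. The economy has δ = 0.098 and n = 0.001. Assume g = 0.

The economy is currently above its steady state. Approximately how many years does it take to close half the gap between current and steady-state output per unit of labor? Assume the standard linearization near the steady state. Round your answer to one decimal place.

t_½ ≈ 11.5 years

Near the steady state the convergence rate is λ = (1 − α)(n + δ).
λ = (1 − 0.39) × 0.099 = 0.61 × 0.099 = 0.06039
Half-life = ln 2 / λ = 0.6931 / 0.06039 ≈ 11.48 years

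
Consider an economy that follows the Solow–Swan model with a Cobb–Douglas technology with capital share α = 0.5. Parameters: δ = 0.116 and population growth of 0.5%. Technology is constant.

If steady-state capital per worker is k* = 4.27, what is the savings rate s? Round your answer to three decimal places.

Steady state requires s·f(k) = (n + δ)·k, i.e. s·k^α = (n + δ)·k.
So s / (n + δ) = (k*)^(1−α) = 4.27^0.5 = 2.0664.
Therefore s = 2.0664 × (n + δ) = 2.0664 × 0.121 = 0.2500.

s ≈ 0.250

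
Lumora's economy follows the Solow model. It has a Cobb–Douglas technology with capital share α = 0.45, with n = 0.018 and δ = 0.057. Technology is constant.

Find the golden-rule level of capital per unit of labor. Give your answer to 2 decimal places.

k_gold ≈ 25.99

The golden rule sets f'(k) = n + δ, i.e. α·k^(α−1) = n + δ.
So k^(1−α) = α / (n + δ) = 0.45 / 0.075 = 6.0000.
k_gold = 6.0000^(1/0.55) ≈ 25.9908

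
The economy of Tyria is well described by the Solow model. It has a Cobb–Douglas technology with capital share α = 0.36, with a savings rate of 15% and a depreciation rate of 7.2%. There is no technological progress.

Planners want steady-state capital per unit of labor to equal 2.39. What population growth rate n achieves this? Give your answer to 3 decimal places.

n ≈ 0.014

In steady state, investment equals break-even investment: s·k^α = (n + δ)·k.
So s / (n + δ) = (k*)^(1−α) = 2.39^0.64 = 1.7465.
Therefore n + δ = s / 1.7465 = 0.15 / 1.7465 = 0.0859, so n = 0.0859 − 0.072 = 0.0139.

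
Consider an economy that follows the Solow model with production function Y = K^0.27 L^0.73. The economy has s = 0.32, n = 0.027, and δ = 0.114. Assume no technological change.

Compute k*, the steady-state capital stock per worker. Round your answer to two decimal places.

k* = 3.07

At the steady state, Δk = 0, so s·k^α = (n + δ)·k.
Rearranging, k^(1−α) = s / (n + δ).
k^0.73 = 0.32 / (0.027 + 0.114) = 0.32 / 0.141 = 2.2695
k* = 2.2695^(1/0.73) ≈ 3.0731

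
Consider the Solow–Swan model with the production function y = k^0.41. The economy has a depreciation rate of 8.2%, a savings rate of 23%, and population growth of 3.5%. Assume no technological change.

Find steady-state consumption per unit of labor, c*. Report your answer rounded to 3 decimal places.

Steady state requires s·f(k) = (n + δ)·k, i.e. s·k^α = (n + δ)·k.
Rearranging, k^(1−α) = s / (n + δ).
k^0.59 = 0.23 / (0.035 + 0.082) = 0.23 / 0.117 = 1.9658
k* = 1.9658^(1/0.59) ≈ 3.1443
y* = (k*)^α = 3.1443^0.41 ≈ 1.5995
c* = (1 − s)·y* = (1 − 0.23) × 1.5995 ≈ 1.2316

c* ≈ 1.232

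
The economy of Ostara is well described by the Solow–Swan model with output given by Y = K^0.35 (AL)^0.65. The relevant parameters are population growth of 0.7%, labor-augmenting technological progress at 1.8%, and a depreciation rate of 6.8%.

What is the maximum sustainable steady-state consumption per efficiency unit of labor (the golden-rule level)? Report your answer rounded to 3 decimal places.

At the golden rule, f'(k) = n + g + δ, so α·k^(α−1) = n + g + δ and k_gold = (α/(n + g + δ))^(1/(1−α)).
k_gold = (0.35/0.093)^(1/0.65) = 3.7634^1.5385 ≈ 7.6830
c_gold = f(k_gold) − (n + g + δ)·k_gold = 2.0414 − 0.093×7.6830 ≈ 1.3269

c_gold ≈ 1.327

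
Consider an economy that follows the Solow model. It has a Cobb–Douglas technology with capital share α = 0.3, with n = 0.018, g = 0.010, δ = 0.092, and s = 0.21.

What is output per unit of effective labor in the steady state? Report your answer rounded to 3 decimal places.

y* = 1.271

In steady state, investment equals break-even investment: s·k^α = (n + g + δ)·k.
Rearranging, k^(1−α) = s / (n + g + δ).
k^0.7 = 0.21 / (0.018 + 0.010 + 0.092) = 0.21 / 0.120 = 1.7500
k* = 1.7500^(1/0.7) ≈ 2.2243
y* = (k*)^α = 2.2243^0.3 ≈ 1.2710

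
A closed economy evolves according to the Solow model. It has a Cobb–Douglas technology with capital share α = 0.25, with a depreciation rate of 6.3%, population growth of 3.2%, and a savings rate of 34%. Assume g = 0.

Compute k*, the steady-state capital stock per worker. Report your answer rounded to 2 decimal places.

In steady state, investment equals break-even investment: s·k^α = (n + δ)·k.
Rearranging, k^(1−α) = s / (n + δ).
k^0.75 = 0.34 / (0.032 + 0.063) = 0.34 / 0.095 = 3.5789
k* = 3.5789^(1/0.75) ≈ 5.4744

k* ≈ 5.47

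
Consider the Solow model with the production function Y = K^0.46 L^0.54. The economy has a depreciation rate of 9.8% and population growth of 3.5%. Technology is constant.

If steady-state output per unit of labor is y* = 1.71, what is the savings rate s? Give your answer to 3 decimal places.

In steady state, investment equals break-even investment: s·k^α = (n + δ)·k.
Since y* = [s/(n + δ)]^(α/(1−α)), we have s/(n + δ) = (y*)^((1−α)/α) = 1.71^1.1739 = 1.8772.
Therefore s = 1.8772 × (n + δ) = 1.8772 × 0.133 = 0.2497.

s ≈ 0.250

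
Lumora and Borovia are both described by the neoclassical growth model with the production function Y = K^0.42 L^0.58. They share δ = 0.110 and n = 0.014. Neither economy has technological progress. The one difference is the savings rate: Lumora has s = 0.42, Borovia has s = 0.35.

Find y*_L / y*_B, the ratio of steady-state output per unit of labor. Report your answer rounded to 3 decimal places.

y*_L / y*_B ≈ 1.141

Steady-state y* = [s/(n + δ)]^(α/(1−α)), so the ratio is [ (s_L/(n + δ)_L) / (s_B/(n + δ)_B) ]^0.7241.
s_L/(n + δ)_L = 0.42/0.124 = 3.3871; s_B/(n + δ)_B = 0.35/0.124 = 2.8226.
Ratio = (3.3871/2.8226)^0.7241 = 1.2000^0.7241 ≈ 1.1411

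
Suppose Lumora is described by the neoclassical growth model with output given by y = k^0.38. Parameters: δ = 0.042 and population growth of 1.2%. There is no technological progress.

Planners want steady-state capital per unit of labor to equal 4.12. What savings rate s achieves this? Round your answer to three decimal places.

s ≈ 0.130

Steady state requires s·f(k) = (n + δ)·k, i.e. s·k^α = (n + δ)·k.
So s / (n + δ) = (k*)^(1−α) = 4.12^0.62 = 2.4057.
Therefore s = 2.4057 × (n + δ) = 2.4057 × 0.054 = 0.1299.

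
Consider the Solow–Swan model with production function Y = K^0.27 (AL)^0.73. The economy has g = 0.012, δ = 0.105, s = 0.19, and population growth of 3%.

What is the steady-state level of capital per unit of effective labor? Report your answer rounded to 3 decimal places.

k* ≈ 1.421

In steady state, investment equals break-even investment: s·k^α = (n + g + δ)·k.
Dividing both sides by k: k^(1−α) = s / (n + g + δ).
k^0.73 = 0.19 / (0.030 + 0.012 + 0.105) = 0.19 / 0.147 = 1.2925
k* = 1.2925^(1/0.73) ≈ 1.4212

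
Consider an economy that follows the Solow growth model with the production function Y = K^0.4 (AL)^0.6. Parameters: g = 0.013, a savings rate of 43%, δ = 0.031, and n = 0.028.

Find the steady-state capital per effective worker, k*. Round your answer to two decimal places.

k* ≈ 19.66

In steady state, investment equals break-even investment: s·k^α = (n + g + δ)·k.
Dividing both sides by k: k^(1−α) = s / (n + g + δ).
k^0.6 = 0.43 / (0.028 + 0.013 + 0.031) = 0.43 / 0.072 = 5.9722
k* = 5.9722^(1/0.6) ≈ 19.6588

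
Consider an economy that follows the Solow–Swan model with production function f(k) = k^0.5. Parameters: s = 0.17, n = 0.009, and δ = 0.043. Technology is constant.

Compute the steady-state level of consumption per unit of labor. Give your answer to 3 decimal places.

c* ≈ 2.713

In steady state, investment equals break-even investment: s·k^α = (n + δ)·k.
Dividing both sides by k: k^(1−α) = s / (n + δ).
k^0.5 = 0.17 / (0.009 + 0.043) = 0.17 / 0.052 = 3.2692
k* = 3.2692^(1/0.5) ≈ 10.6877
y* = (k*)^α = 10.6877^0.5 ≈ 3.2692
c* = (1 − s)·y* = (1 − 0.17) × 3.2692 ≈ 2.7134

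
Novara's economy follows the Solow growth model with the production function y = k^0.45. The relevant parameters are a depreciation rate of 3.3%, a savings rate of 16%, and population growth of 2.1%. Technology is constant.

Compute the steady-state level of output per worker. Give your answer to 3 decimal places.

y* = 2.432

At the steady state, Δk = 0, so s·k^α = (n + δ)·k.
Rearranging, k^(1−α) = s / (n + δ).
k^0.55 = 0.16 / (0.021 + 0.033) = 0.16 / 0.054 = 2.9630
k* = 2.9630^(1/0.55) ≈ 7.2060
y* = (k*)^α = 7.2060^0.45 ≈ 2.4320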